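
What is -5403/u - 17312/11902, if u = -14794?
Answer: -177271/162734 ≈ -1.0893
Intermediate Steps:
-5403/u - 17312/11902 = -5403/(-14794) - 17312/11902 = -5403*(-1/14794) - 17312*1/11902 = 5403/14794 - 16/11 = -177271/162734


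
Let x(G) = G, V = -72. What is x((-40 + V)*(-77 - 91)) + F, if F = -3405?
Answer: 15411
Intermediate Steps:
x((-40 + V)*(-77 - 91)) + F = (-40 - 72)*(-77 - 91) - 3405 = -112*(-168) - 3405 = 18816 - 3405 = 15411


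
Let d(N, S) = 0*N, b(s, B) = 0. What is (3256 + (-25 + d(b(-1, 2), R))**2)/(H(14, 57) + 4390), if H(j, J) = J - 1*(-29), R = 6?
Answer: 3881/4476 ≈ 0.86707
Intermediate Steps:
H(j, J) = 29 + J (H(j, J) = J + 29 = 29 + J)
d(N, S) = 0
(3256 + (-25 + d(b(-1, 2), R))**2)/(H(14, 57) + 4390) = (3256 + (-25 + 0)**2)/((29 + 57) + 4390) = (3256 + (-25)**2)/(86 + 4390) = (3256 + 625)/4476 = 3881*(1/4476) = 3881/4476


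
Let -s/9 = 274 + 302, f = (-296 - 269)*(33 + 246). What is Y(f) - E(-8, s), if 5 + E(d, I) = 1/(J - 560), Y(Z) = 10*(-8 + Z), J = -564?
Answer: -1771901699/1124 ≈ -1.5764e+6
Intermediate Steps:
f = -157635 (f = -565*279 = -157635)
s = -5184 (s = -9*(274 + 302) = -9*576 = -5184)
Y(Z) = -80 + 10*Z
E(d, I) = -5621/1124 (E(d, I) = -5 + 1/(-564 - 560) = -5 + 1/(-1124) = -5 - 1/1124 = -5621/1124)
Y(f) - E(-8, s) = (-80 + 10*(-157635)) - 1*(-5621/1124) = (-80 - 1576350) + 5621/1124 = -1576430 + 5621/1124 = -1771901699/1124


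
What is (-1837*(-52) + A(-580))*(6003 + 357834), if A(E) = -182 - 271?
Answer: 34590347427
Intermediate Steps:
A(E) = -453
(-1837*(-52) + A(-580))*(6003 + 357834) = (-1837*(-52) - 453)*(6003 + 357834) = (95524 - 453)*363837 = 95071*363837 = 34590347427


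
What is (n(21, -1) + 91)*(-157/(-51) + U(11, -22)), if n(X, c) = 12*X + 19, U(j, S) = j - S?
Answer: 666080/51 ≈ 13060.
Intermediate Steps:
n(X, c) = 19 + 12*X
(n(21, -1) + 91)*(-157/(-51) + U(11, -22)) = ((19 + 12*21) + 91)*(-157/(-51) + (11 - 1*(-22))) = ((19 + 252) + 91)*(-157*(-1/51) + (11 + 22)) = (271 + 91)*(157/51 + 33) = 362*(1840/51) = 666080/51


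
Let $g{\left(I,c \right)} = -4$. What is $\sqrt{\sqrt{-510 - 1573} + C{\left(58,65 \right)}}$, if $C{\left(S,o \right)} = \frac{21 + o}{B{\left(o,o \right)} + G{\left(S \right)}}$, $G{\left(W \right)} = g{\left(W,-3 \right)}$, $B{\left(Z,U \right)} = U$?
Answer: $\frac{\sqrt{5246 + 3721 i \sqrt{2083}}}{61} \approx 4.8514 + 4.7038 i$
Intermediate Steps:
$G{\left(W \right)} = -4$
$C{\left(S,o \right)} = \frac{21 + o}{-4 + o}$ ($C{\left(S,o \right)} = \frac{21 + o}{o - 4} = \frac{21 + o}{-4 + o}$)
$\sqrt{\sqrt{-510 - 1573} + C{\left(58,65 \right)}} = \sqrt{\sqrt{-510 - 1573} + \frac{21 + 65}{-4 + 65}} = \sqrt{\sqrt{-2083} + \frac{1}{61} \cdot 86} = \sqrt{i \sqrt{2083} + \frac{1}{61} \cdot 86} = \sqrt{i \sqrt{2083} + \frac{86}{61}} = \sqrt{\frac{86}{61} + i \sqrt{2083}}$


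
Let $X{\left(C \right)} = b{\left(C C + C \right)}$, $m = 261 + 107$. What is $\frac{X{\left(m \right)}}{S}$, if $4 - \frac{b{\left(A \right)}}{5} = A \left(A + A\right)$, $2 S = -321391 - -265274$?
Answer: $\frac{368789345240}{56117} \approx 6.5718 \cdot 10^{6}$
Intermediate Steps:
$S = - \frac{56117}{2}$ ($S = \frac{-321391 - -265274}{2} = \frac{-321391 + 265274}{2} = \frac{1}{2} \left(-56117\right) = - \frac{56117}{2} \approx -28059.0$)
$m = 368$
$b{\left(A \right)} = 20 - 10 A^{2}$ ($b{\left(A \right)} = 20 - 5 A \left(A + A\right) = 20 - 5 A 2 A = 20 - 5 \cdot 2 A^{2} = 20 - 10 A^{2}$)
$X{\left(C \right)} = 20 - 10 \left(C + C^{2}\right)^{2}$ ($X{\left(C \right)} = 20 - 10 \left(C C + C\right)^{2} = 20 - 10 \left(C^{2} + C\right)^{2} = 20 - 10 \left(C + C^{2}\right)^{2}$)
$\frac{X{\left(m \right)}}{S} = \frac{20 - 10 \cdot 368^{2} \left(1 + 368\right)^{2}}{- \frac{56117}{2}} = \left(20 - 1354240 \cdot 369^{2}\right) \left(- \frac{2}{56117}\right) = \left(20 - 1354240 \cdot 136161\right) \left(- \frac{2}{56117}\right) = \left(20 - 184394672640\right) \left(- \frac{2}{56117}\right) = \left(-184394672620\right) \left(- \frac{2}{56117}\right) = \frac{368789345240}{56117}$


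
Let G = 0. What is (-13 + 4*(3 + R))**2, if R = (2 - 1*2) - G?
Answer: 1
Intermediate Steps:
R = 0 (R = (2 - 1*2) - 1*0 = (2 - 2) + 0 = 0 + 0 = 0)
(-13 + 4*(3 + R))**2 = (-13 + 4*(3 + 0))**2 = (-13 + 4*3)**2 = (-13 + 12)**2 = (-1)**2 = 1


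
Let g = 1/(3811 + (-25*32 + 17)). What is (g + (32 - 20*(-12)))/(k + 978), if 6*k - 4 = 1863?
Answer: 2470851/11710790 ≈ 0.21099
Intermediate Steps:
k = 1867/6 (k = ⅔ + (⅙)*1863 = ⅔ + 621/2 = 1867/6 ≈ 311.17)
g = 1/3028 (g = 1/(3811 + (-800 + 17)) = 1/(3811 - 783) = 1/3028 ≈ 0.00033025)
(g + (32 - 20*(-12)))/(k + 978) = (1/3028 + (32 - 20*(-12)))/(1867/6 + 978) = (1/3028 + (32 + 240))/(7735/6) = (1/3028 + 272)*(6/7735) = (823617/3028)*(6/7735) = 2470851/11710790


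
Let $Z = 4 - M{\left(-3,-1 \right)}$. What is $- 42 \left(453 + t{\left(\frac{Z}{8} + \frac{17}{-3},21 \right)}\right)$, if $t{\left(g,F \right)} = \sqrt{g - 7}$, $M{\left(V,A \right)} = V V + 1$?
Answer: $-19026 - 7 i \sqrt{483} \approx -19026.0 - 153.84 i$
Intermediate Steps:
$M{\left(V,A \right)} = 1 + V^{2}$ ($M{\left(V,A \right)} = V^{2} + 1 = 1 + V^{2}$)
$Z = -6$ ($Z = 4 - \left(1 + \left(-3\right)^{2}\right) = 4 - \left(1 + 9\right) = 4 - 10 = -6$)
$t{\left(g,F \right)} = \sqrt{-7 + g}$
$- 42 \left(453 + t{\left(\frac{Z}{8} + \frac{17}{-3},21 \right)}\right) = - 42 \left(453 + \sqrt{-7 + \left(- \frac{6}{8} + \frac{17}{-3}\right)}\right) = - 42 \left(453 + \sqrt{-7 + \left(\left(-6\right) \frac{1}{8} + 17 \left(- \frac{1}{3}\right)\right)}\right) = - 42 \left(453 + \sqrt{-7 - \frac{77}{12}}\right) = - 42 \left(453 + \sqrt{- \frac{161}{12}}\right) = - 42 \left(453 + \frac{i \sqrt{483}}{6}\right) = -19026 - 7 i \sqrt{483}$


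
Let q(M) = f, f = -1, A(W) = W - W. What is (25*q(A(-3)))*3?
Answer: -75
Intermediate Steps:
A(W) = 0
q(M) = -1
(25*q(A(-3)))*3 = (25*(-1))*3 = -25*3 = -75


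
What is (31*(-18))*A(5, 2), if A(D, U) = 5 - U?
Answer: -1674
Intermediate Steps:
(31*(-18))*A(5, 2) = (31*(-18))*(5 - 1*2) = -558*(5 - 2) = -558*3 = -1674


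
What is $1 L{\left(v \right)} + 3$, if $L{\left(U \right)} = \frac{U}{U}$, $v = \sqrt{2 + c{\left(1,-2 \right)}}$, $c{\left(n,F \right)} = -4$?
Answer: $4$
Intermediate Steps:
$v = i \sqrt{2}$ ($v = \sqrt{2 - 4} = \sqrt{-2} = i \sqrt{2} \approx 1.4142 i$)
$L{\left(U \right)} = 1$
$1 L{\left(v \right)} + 3 = 1 \cdot 1 + 3 = 1 + 3 = 4$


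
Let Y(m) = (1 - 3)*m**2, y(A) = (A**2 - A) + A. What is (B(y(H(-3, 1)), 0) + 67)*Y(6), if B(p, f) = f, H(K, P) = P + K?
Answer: -4824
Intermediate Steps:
H(K, P) = K + P
y(A) = A**2
Y(m) = -2*m**2
(B(y(H(-3, 1)), 0) + 67)*Y(6) = (0 + 67)*(-2*6**2) = 67*(-2*36) = 67*(-72) = -4824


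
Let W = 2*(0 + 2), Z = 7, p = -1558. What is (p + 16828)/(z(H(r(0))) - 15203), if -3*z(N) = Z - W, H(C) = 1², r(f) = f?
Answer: -2545/2534 ≈ -1.0043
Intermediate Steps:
H(C) = 1
W = 4 (W = 2*2 = 4)
z(N) = -1 (z(N) = -(7 - 1*4)/3 = -(7 - 4)/3 = -⅓*3 = -1)
(p + 16828)/(z(H(r(0))) - 15203) = (-1558 + 16828)/(-1 - 15203) = 15270/(-15204) = 15270*(-1/15204) = -2545/2534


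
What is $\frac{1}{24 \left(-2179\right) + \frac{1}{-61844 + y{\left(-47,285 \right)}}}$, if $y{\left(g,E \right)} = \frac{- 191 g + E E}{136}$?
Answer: $- \frac{244723}{12798034012} \approx -1.9122 \cdot 10^{-5}$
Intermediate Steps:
$y{\left(g,E \right)} = - \frac{191 g}{136} + \frac{E^{2}}{136}$ ($y{\left(g,E \right)} = \left(- 191 g + E^{2}\right) \frac{1}{136} = \left(E^{2} - 191 g\right) \frac{1}{136} = - \frac{191 g}{136} + \frac{E^{2}}{136}$)
$\frac{1}{24 \left(-2179\right) + \frac{1}{-61844 + y{\left(-47,285 \right)}}} = \frac{1}{24 \left(-2179\right) + \frac{1}{-61844 - \left(- \frac{8977}{136} - \frac{285^{2}}{136}\right)}} = \frac{1}{-52296 + \frac{1}{-61844 + \left(\frac{8977}{136} + \frac{1}{136} \cdot 81225\right)}} = \frac{1}{-52296 + \frac{1}{-61844 + \left(\frac{8977}{136} + \frac{81225}{136}\right)}} = \frac{1}{-52296 + \frac{1}{-61844 + \frac{2653}{4}}} = \frac{1}{-52296 + \frac{1}{- \frac{244723}{4}}} = \frac{1}{-52296 - \frac{4}{244723}} = \frac{1}{- \frac{12798034012}{244723}} = - \frac{244723}{12798034012}$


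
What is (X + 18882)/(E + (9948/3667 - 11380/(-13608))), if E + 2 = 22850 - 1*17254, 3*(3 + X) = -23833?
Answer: 136411431912/69830175307 ≈ 1.9535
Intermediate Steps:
X = -23842/3 (X = -3 + (⅓)*(-23833) = -3 - 23833/3 = -23842/3 ≈ -7947.3)
E = 5594 (E = -2 + (22850 - 1*17254) = -2 + (22850 - 17254) = -2 + 5596 = 5594)
(X + 18882)/(E + (9948/3667 - 11380/(-13608))) = (-23842/3 + 18882)/(5594 + (9948/3667 - 11380/(-13608))) = 32804/(3*(5594 + (9948*(1/3667) - 11380*(-1/13608)))) = 32804/(3*(5594 + (9948/3667 + 2845/3402))) = 32804/(3*(5594 + 44275711/12475134)) = 32804/(3*(69830175307/12475134)) = (32804/3)*(12475134/69830175307) = 136411431912/69830175307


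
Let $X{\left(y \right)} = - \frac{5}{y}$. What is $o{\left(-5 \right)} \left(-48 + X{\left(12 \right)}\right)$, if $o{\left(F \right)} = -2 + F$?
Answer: $\frac{4067}{12} \approx 338.92$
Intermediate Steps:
$o{\left(-5 \right)} \left(-48 + X{\left(12 \right)}\right) = \left(-2 - 5\right) \left(-48 - \frac{5}{12}\right) = - 7 \left(-48 - \frac{5}{12}\right) = \left(-7\right) \left(- \frac{581}{12}\right) = \frac{4067}{12}$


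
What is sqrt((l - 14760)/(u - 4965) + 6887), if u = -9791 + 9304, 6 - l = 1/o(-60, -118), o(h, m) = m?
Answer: sqrt(712879978746502)/321668 ≈ 83.004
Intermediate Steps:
l = 709/118 (l = 6 - 1/(-118) = 6 - 1*(-1/118) = 6 + 1/118 = 709/118 ≈ 6.0085)
u = -487
sqrt((l - 14760)/(u - 4965) + 6887) = sqrt((709/118 - 14760)/(-487 - 4965) + 6887) = sqrt(-1740971/118/(-5452) + 6887) = sqrt(-1740971/118*(-1/5452) + 6887) = sqrt(1740971/643336 + 6887) = sqrt(4432396003/643336) = sqrt(712879978746502)/321668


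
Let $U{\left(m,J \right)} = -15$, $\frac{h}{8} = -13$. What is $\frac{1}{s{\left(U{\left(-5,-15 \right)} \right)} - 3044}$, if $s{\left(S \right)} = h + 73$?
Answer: $- \frac{1}{3075} \approx -0.0003252$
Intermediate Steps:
$h = -104$ ($h = 8 \left(-13\right) = -104$)
$s{\left(S \right)} = -31$ ($s{\left(S \right)} = -104 + 73 = -31$)
$\frac{1}{s{\left(U{\left(-5,-15 \right)} \right)} - 3044} = \frac{1}{-31 - 3044} = \frac{1}{-3075} = - \frac{1}{3075}$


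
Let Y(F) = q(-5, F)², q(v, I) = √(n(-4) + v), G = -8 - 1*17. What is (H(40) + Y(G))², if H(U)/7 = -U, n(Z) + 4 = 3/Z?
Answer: 1343281/16 ≈ 83955.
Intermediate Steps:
G = -25 (G = -8 - 17 = -25)
n(Z) = -4 + 3/Z
H(U) = -7*U (H(U) = 7*(-U) = -7*U)
q(v, I) = √(-19/4 + v) (q(v, I) = √((-4 + 3/(-4)) + v) = √((-4 + 3*(-¼)) + v) = √((-4 - ¾) + v) = √(-19/4 + v))
Y(F) = -39/4 (Y(F) = (√(-19 + 4*(-5))/2)² = (√(-19 - 20)/2)² = (√(-39)/2)² = ((I*√39)/2)² = (I*√39/2)² = -39/4)
(H(40) + Y(G))² = (-7*40 - 39/4)² = (-280 - 39/4)² = (-1159/4)² = 1343281/16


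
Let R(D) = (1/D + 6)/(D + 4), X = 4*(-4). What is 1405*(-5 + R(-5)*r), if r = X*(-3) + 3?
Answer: -422624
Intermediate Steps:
X = -16
R(D) = (6 + 1/D)/(4 + D)
r = 51 (r = -16*(-3) + 3 = 48 + 3 = 51)
1405*(-5 + R(-5)*r) = 1405*(-5 + ((1 + 6*(-5))/((-5)*(4 - 5)))*51) = 1405*(-5 - 1/5*(1 - 30)/(-1)*51) = 1405*(-5 - 1/5*(-1)*(-29)*51) = 1405*(-5 - 29/5*51) = 1405*(-5 - 1479/5) = 1405*(-1504/5) = -422624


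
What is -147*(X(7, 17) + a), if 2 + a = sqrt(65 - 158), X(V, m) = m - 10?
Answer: -735 - 147*I*sqrt(93) ≈ -735.0 - 1417.6*I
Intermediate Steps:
X(V, m) = -10 + m
a = -2 + I*sqrt(93) (a = -2 + sqrt(65 - 158) = -2 + sqrt(-93) = -2 + I*sqrt(93) ≈ -2.0 + 9.6436*I)
-147*(X(7, 17) + a) = -147*((-10 + 17) + (-2 + I*sqrt(93))) = -147*(7 + (-2 + I*sqrt(93))) = -147*(5 + I*sqrt(93)) = -735 - 147*I*sqrt(93)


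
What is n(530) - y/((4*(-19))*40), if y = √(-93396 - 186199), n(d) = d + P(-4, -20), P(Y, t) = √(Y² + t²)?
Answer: 530 + 4*√26 + I*√279595/3040 ≈ 550.4 + 0.17394*I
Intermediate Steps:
n(d) = d + 4*√26 (n(d) = d + √((-4)² + (-20)²) = d + √(16 + 400) = d + √416 = d + 4*√26)
y = I*√279595 (y = √(-279595) = I*√279595 ≈ 528.77*I)
n(530) - y/((4*(-19))*40) = (530 + 4*√26) - I*√279595/((4*(-19))*40) = (530 + 4*√26) - I*√279595/((-76*40)) = (530 + 4*√26) - I*√279595/(-3040) = (530 + 4*√26) - I*√279595*(-1)/3040 = (530 + 4*√26) - (-1)*I*√279595/3040 = (530 + 4*√26) + I*√279595/3040 = 530 + 4*√26 + I*√279595/3040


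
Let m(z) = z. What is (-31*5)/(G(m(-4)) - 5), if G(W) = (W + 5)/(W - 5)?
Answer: 1395/46 ≈ 30.326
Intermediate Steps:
G(W) = (5 + W)/(-5 + W)
(-31*5)/(G(m(-4)) - 5) = (-31*5)/((5 - 4)/(-5 - 4) - 5) = -155/(1/(-9) - 5) = -155/(-⅑*1 - 5) = -155/(-⅑ - 5) = -155/(-46/9) = -155*(-9/46) = 1395/46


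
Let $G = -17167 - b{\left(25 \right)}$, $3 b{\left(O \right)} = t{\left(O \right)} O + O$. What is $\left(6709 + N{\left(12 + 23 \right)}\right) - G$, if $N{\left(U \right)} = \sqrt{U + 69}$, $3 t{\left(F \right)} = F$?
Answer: $\frac{215584}{9} + 2 \sqrt{26} \approx 23964.0$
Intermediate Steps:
$t{\left(F \right)} = \frac{F}{3}$
$b{\left(O \right)} = \frac{O}{3} + \frac{O^{2}}{9}$ ($b{\left(O \right)} = \frac{\frac{O}{3} O + O}{3} = \frac{\frac{O^{2}}{3} + O}{3} = \frac{O + \frac{O^{2}}{3}}{3} = \frac{O}{3} + \frac{O^{2}}{9}$)
$N{\left(U \right)} = \sqrt{69 + U}$
$G = - \frac{155203}{9}$ ($G = -17167 - \frac{1}{9} \cdot 25 \left(3 + 25\right) = -17167 - \frac{1}{9} \cdot 25 \cdot 28 = -17167 - \frac{700}{9} = - \frac{155203}{9} \approx -17245.0$)
$\left(6709 + N{\left(12 + 23 \right)}\right) - G = \left(6709 + \sqrt{69 + \left(12 + 23\right)}\right) - - \frac{155203}{9} = \left(6709 + \sqrt{69 + 35}\right) + \frac{155203}{9} = \left(6709 + \sqrt{104}\right) + \frac{155203}{9} = \left(6709 + 2 \sqrt{26}\right) + \frac{155203}{9} = \frac{215584}{9} + 2 \sqrt{26}$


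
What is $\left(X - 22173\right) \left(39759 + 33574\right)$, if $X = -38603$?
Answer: $-4456886408$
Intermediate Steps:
$\left(X - 22173\right) \left(39759 + 33574\right) = \left(-38603 - 22173\right) \left(39759 + 33574\right) = \left(-60776\right) 73333 = -4456886408$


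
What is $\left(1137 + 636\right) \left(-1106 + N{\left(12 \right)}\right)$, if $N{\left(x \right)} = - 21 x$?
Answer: $-2407734$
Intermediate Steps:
$\left(1137 + 636\right) \left(-1106 + N{\left(12 \right)}\right) = \left(1137 + 636\right) \left(-1106 - 252\right) = 1773 \left(-1106 - 252\right) = 1773 \left(-1358\right) = -2407734$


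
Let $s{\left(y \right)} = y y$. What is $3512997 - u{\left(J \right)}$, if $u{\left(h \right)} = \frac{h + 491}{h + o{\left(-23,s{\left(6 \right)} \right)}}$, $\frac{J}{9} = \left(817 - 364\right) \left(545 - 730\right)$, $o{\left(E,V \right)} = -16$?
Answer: $\frac{2649715876463}{754261} \approx 3.513 \cdot 10^{6}$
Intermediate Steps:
$s{\left(y \right)} = y^{2}$
$J = -754245$ ($J = 9 \left(817 - 364\right) \left(545 - 730\right) = 9 \cdot 453 \left(-185\right) = 9 \left(-83805\right) = -754245$)
$u{\left(h \right)} = \frac{491 + h}{-16 + h}$ ($u{\left(h \right)} = \frac{h + 491}{h - 16} = \frac{491 + h}{-16 + h}$)
$3512997 - u{\left(J \right)} = 3512997 - \frac{491 - 754245}{-16 - 754245} = 3512997 - \frac{1}{-754261} \left(-753754\right) = 3512997 - \left(- \frac{1}{754261}\right) \left(-753754\right) = 3512997 - \frac{753754}{754261} = \frac{2649715876463}{754261}$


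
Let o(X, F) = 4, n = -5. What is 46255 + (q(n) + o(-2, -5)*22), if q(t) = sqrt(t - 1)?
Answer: 46343 + I*sqrt(6) ≈ 46343.0 + 2.4495*I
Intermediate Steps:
q(t) = sqrt(-1 + t)
46255 + (q(n) + o(-2, -5)*22) = 46255 + (sqrt(-1 - 5) + 4*22) = 46255 + (sqrt(-6) + 88) = 46255 + (I*sqrt(6) + 88) = 46255 + (88 + I*sqrt(6)) = 46343 + I*sqrt(6)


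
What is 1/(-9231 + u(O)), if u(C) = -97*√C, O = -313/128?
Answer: -1181568/10909999225 + 776*I*√626/10909999225 ≈ -0.0001083 + 1.7796e-6*I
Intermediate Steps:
O = -313/128 (O = -313*1/128 = -313/128 ≈ -2.4453)
1/(-9231 + u(O)) = 1/(-9231 - 97*I*√626/16)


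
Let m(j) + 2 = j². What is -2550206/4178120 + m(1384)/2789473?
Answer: 444632942521/5827376465380 ≈ 0.076301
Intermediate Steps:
m(j) = -2 + j²
-2550206/4178120 + m(1384)/2789473 = -2550206/4178120 + (-2 + 1384²)/2789473 = -2550206*1/4178120 + (-2 + 1915456)*(1/2789473) = -1275103/2089060 + 1915454*(1/2789473) = -1275103/2089060 + 1915454/2789473 = 444632942521/5827376465380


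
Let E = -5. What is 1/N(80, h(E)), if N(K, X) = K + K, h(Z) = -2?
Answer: 1/160 ≈ 0.0062500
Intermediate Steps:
N(K, X) = 2*K
1/N(80, h(E)) = 1/(2*80) = 1/160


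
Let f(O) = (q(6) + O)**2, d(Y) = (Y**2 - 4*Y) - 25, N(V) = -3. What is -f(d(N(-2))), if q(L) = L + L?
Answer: -64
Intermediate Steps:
q(L) = 2*L
d(Y) = -25 + Y**2 - 4*Y
f(O) = (12 + O)**2 (f(O) = (2*6 + O)**2 = (12 + O)**2)
-f(d(N(-2))) = -(12 + (-25 + (-3)**2 - 4*(-3)))**2 = -(12 + (-25 + 9 + 12))**2 = -(12 - 4)**2 = -1*8**2 = -1*64 = -64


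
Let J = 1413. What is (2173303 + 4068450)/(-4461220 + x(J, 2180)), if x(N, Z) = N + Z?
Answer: -6241753/4457627 ≈ -1.4002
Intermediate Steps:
(2173303 + 4068450)/(-4461220 + x(J, 2180)) = (2173303 + 4068450)/(-4461220 + (1413 + 2180)) = 6241753/(-4461220 + 3593) = 6241753/(-4457627) = 6241753*(-1/4457627) = -6241753/4457627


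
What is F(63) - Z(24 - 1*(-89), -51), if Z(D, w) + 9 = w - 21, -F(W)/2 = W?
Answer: -45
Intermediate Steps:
F(W) = -2*W
Z(D, w) = -30 + w (Z(D, w) = -9 + (w - 21) = -9 + (-21 + w) = -30 + w)
F(63) - Z(24 - 1*(-89), -51) = -2*63 - (-30 - 51) = -126 - 1*(-81) = -126 + 81 = -45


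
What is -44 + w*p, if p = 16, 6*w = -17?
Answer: -268/3 ≈ -89.333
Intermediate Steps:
w = -17/6 (w = (⅙)*(-17) = -17/6 ≈ -2.8333)
-44 + w*p = -44 - 17/6*16 = -44 - 136/3 = -268/3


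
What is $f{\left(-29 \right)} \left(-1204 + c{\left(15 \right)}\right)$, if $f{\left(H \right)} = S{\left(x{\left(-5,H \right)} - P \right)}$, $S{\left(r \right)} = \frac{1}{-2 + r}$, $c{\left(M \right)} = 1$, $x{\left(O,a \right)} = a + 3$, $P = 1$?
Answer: $\frac{1203}{29} \approx 41.483$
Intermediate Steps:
$x{\left(O,a \right)} = 3 + a$
$f{\left(H \right)} = \frac{1}{H}$ ($f{\left(H \right)} = \frac{1}{-2 + \left(\left(3 + H\right) - 1\right)} = \frac{1}{-2 + \left(2 + H\right)} = \frac{1}{H}$)
$f{\left(-29 \right)} \left(-1204 + c{\left(15 \right)}\right) = \frac{-1204 + 1}{-29} = \left(- \frac{1}{29}\right) \left(-1203\right) = \frac{1203}{29}$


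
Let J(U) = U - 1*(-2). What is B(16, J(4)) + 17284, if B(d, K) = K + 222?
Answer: 17512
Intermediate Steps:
J(U) = 2 + U (J(U) = U + 2 = 2 + U)
B(d, K) = 222 + K
B(16, J(4)) + 17284 = (222 + (2 + 4)) + 17284 = (222 + 6) + 17284 = 228 + 17284 = 17512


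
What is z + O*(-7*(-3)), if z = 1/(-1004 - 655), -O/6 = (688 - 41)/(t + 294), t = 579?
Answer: -15027319/160923 ≈ -93.382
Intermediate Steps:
O = -1294/291 (O = -6*(688 - 41)/(579 + 294) = -3882/873 = -6*647/873 = -1294/291 ≈ -4.4467)
z = -1/1659 (z = 1/(-1659) = -1/1659 ≈ -0.00060277)
z + O*(-7*(-3)) = -1/1659 - (-9058)*(-3)/291 = -1/1659 - 1294/291*21 = -1/1659 - 9058/97 = -15027319/160923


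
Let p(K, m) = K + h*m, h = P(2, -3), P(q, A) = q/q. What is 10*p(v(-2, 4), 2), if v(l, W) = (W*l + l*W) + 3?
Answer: -110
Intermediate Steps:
P(q, A) = 1
v(l, W) = 3 + 2*W*l (v(l, W) = (W*l + W*l) + 3 = 2*W*l + 3 = 3 + 2*W*l)
h = 1
p(K, m) = K + m (p(K, m) = K + 1*m = K + m)
10*p(v(-2, 4), 2) = 10*((3 + 2*4*(-2)) + 2) = 10*((3 - 16) + 2) = 10*(-13 + 2) = 10*(-11) = -110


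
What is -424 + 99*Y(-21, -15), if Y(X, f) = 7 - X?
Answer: 2348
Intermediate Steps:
-424 + 99*Y(-21, -15) = -424 + 99*(7 - 1*(-21)) = -424 + 99*(7 + 21) = -424 + 99*28 = -424 + 2772 = 2348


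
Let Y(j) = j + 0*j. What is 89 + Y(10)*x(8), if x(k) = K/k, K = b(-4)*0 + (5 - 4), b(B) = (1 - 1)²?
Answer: 361/4 ≈ 90.250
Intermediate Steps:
Y(j) = j (Y(j) = j + 0 = j)
b(B) = 0 (b(B) = 0² = 0)
K = 1 (K = 0*0 + (5 - 4) = 0 + 1 = 1)
x(k) = 1/k
89 + Y(10)*x(8) = 89 + 10/8 = 89 + 10*(⅛) = 89 + 5/4 = 361/4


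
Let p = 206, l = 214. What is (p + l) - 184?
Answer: 236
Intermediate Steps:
(p + l) - 184 = (206 + 214) - 184 = 420 - 184 = 236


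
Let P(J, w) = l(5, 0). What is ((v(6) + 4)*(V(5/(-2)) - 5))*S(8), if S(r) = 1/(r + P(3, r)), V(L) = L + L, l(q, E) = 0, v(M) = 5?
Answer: -45/4 ≈ -11.250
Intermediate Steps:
P(J, w) = 0
V(L) = 2*L
S(r) = 1/r (S(r) = 1/(r + 0) = 1/r)
((v(6) + 4)*(V(5/(-2)) - 5))*S(8) = ((5 + 4)*(2*(5/(-2)) - 5))/8 = (9*(2*(5*(-½)) - 5))*(⅛) = (9*(2*(-5/2) - 5))*(⅛) = (9*(-5 - 5))*(⅛) = (9*(-10))*(⅛) = -90*⅛ = -45/4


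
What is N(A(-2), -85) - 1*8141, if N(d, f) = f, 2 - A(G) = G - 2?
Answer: -8226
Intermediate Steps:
A(G) = 4 - G (A(G) = 2 - (G - 2) = 2 - (-2 + G) = 2 + (2 - G) = 4 - G)
N(A(-2), -85) - 1*8141 = -85 - 1*8141 = -85 - 8141 = -8226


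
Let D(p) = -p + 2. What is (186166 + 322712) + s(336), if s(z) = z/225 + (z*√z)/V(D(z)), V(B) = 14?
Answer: 38165962/75 + 96*√21 ≈ 5.0932e+5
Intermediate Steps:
D(p) = 2 - p
s(z) = z^(3/2)/14 + z/225 (s(z) = z/225 + (z*√z)/14 = z*(1/225) + z^(3/2)*(1/14) = z/225 + z^(3/2)/14 = z^(3/2)/14 + z/225)
(186166 + 322712) + s(336) = (186166 + 322712) + (336^(3/2)/14 + (1/225)*336) = 508878 + ((1344*√21)/14 + 112/75) = 508878 + (96*√21 + 112/75) = 508878 + (112/75 + 96*√21) = 38165962/75 + 96*√21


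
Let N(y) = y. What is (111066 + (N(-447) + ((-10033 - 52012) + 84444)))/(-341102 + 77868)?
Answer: -66509/131617 ≈ -0.50532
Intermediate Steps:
(111066 + (N(-447) + ((-10033 - 52012) + 84444)))/(-341102 + 77868) = (111066 + (-447 + ((-10033 - 52012) + 84444)))/(-341102 + 77868) = (111066 + (-447 + (-62045 + 84444)))/(-263234) = (111066 + (-447 + 22399))*(-1/263234) = (111066 + 21952)*(-1/263234) = 133018*(-1/263234) = -66509/131617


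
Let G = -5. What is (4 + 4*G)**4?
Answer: 65536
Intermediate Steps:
(4 + 4*G)**4 = (4 + 4*(-5))**4 = (4 - 20)**4 = (-16)**4 = 65536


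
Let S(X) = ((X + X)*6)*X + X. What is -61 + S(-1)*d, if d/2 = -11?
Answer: -303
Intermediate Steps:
d = -22 (d = 2*(-11) = -22)
S(X) = X + 12*X**2 (S(X) = ((2*X)*6)*X + X = (12*X)*X + X = 12*X**2 + X = X + 12*X**2)
-61 + S(-1)*d = -61 - (1 + 12*(-1))*(-22) = -61 - (1 - 12)*(-22) = -61 - 1*(-11)*(-22) = -61 + 11*(-22) = -61 - 242 = -303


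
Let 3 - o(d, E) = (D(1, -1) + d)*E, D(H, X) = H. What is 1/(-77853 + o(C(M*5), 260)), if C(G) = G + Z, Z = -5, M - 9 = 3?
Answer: -1/92410 ≈ -1.0821e-5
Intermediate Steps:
M = 12 (M = 9 + 3 = 12)
C(G) = -5 + G (C(G) = G - 5 = -5 + G)
o(d, E) = 3 - E*(1 + d) (o(d, E) = 3 - (1 + d)*E = 3 - E*(1 + d))
1/(-77853 + o(C(M*5), 260)) = 1/(-77853 + (3 - 1*260 - 1*260*(-5 + 12*5))) = 1/(-77853 + (3 - 260 - 1*260*(-5 + 60))) = 1/(-77853 + (3 - 260 - 1*260*55)) = 1/(-77853 + (3 - 260 - 14300)) = 1/(-77853 - 14557) = 1/(-92410) = -1/92410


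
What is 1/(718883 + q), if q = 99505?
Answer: 1/818388 ≈ 1.2219e-6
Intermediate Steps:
1/(718883 + q) = 1/(718883 + 99505) = 1/818388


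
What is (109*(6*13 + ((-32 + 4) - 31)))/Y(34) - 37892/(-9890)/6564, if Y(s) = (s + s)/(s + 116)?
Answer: 630211464083/137950665 ≈ 4568.4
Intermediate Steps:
Y(s) = 2*s/(116 + s) (Y(s) = (2*s)/(116 + s) = 2*s/(116 + s))
(109*(6*13 + ((-32 + 4) - 31)))/Y(34) - 37892/(-9890)/6564 = (109*(6*13 + ((-32 + 4) - 31)))/((2*34/(116 + 34))) - 37892/(-9890)/6564 = (109*(78 + (-28 - 31)))/((2*34/150)) - 37892*(-1/9890)*(1/6564) = (109*(78 - 59))/((2*34*(1/150))) + (18946/4945)*(1/6564) = (109*19)/(34/75) + 9473/16229490 = 2071*(75/34) + 9473/16229490 = 155325/34 + 9473/16229490 = 630211464083/137950665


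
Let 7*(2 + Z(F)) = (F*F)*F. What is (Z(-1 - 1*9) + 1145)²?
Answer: 49014001/49 ≈ 1.0003e+6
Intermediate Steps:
Z(F) = -2 + F³/7 (Z(F) = -2 + ((F*F)*F)/7 = -2 + (F²*F)/7 = -2 + F³/7)
(Z(-1 - 1*9) + 1145)² = ((-2 + (-1 - 1*9)³/7) + 1145)² = ((-2 + (-1 - 9)³/7) + 1145)² = ((-2 + (⅐)*(-10)³) + 1145)² = ((-2 + (⅐)*(-1000)) + 1145)² = ((-2 - 1000/7) + 1145)² = (-1014/7 + 1145)² = (7001/7)² = 49014001/49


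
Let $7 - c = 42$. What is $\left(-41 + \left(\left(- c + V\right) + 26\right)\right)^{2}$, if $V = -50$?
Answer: $900$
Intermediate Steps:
$c = -35$ ($c = 7 - 42 = -35$)
$\left(-41 + \left(\left(- c + V\right) + 26\right)\right)^{2} = \left(-41 + \left(\left(\left(-1\right) \left(-35\right) - 50\right) + 26\right)\right)^{2} = \left(-41 + \left(\left(35 - 50\right) + 26\right)\right)^{2} = \left(-41 + \left(-15 + 26\right)\right)^{2} = \left(-41 + 11\right)^{2} = \left(-30\right)^{2} = 900$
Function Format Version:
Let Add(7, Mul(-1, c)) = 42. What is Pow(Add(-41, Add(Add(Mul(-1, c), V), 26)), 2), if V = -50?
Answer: 900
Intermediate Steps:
c = -35 (c = Add(7, Mul(-1, 42)) = Add(7, -42) = -35)
Pow(Add(-41, Add(Add(Mul(-1, c), V), 26)), 2) = Pow(Add(-41, Add(Add(Mul(-1, -35), -50), 26)), 2) = Pow(Add(-41, Add(Add(35, -50), 26)), 2) = Pow(Add(-41, Add(-15, 26)), 2) = Pow(Add(-41, 11), 2) = Pow(-30, 2) = 900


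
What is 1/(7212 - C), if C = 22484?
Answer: -1/15272 ≈ -6.5479e-5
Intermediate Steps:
1/(7212 - C) = 1/(7212 - 1*22484) = 1/(7212 - 22484) = 1/(-15272) = -1/15272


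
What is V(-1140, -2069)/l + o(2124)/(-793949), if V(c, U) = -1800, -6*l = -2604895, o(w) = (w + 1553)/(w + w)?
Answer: -7286937600103/1757103451789608 ≈ -0.0041471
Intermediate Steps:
o(w) = (1553 + w)/(2*w) (o(w) = (1553 + w)/((2*w)) = (1553 + w)*(1/(2*w)) = (1553 + w)/(2*w))
l = 2604895/6 (l = -1/6*(-2604895) = 2604895/6 ≈ 4.3415e+5)
V(-1140, -2069)/l + o(2124)/(-793949) = -1800/2604895/6 + ((1/2)*(1553 + 2124)/2124)/(-793949) = -1800*6/2604895 + ((1/2)*(1/2124)*3677)*(-1/793949) = -2160/520979 + (3677/4248)*(-1/793949) = -2160/520979 - 3677/3372695352 = -7286937600103/1757103451789608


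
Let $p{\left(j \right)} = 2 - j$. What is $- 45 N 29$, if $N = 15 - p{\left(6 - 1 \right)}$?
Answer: $-23490$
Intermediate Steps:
$N = 18$ ($N = 15 - \left(2 - \left(6 - 1\right)\right) = 15 - \left(2 - 5\right) = 15 - -3 = 15 + 3 = 18$)
$- 45 N 29 = \left(-45\right) 18 \cdot 29 = \left(-810\right) 29 = -23490$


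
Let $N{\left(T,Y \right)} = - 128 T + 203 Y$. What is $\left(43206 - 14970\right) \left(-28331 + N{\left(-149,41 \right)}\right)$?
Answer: $-26428896$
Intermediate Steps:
$\left(43206 - 14970\right) \left(-28331 + N{\left(-149,41 \right)}\right) = \left(43206 - 14970\right) \left(-28331 + \left(\left(-128\right) \left(-149\right) + 203 \cdot 41\right)\right) = 28236 \left(-28331 + \left(19072 + 8323\right)\right) = 28236 \left(-28331 + 27395\right) = 28236 \left(-936\right) = -26428896$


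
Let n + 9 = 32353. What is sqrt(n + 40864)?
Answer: 2*sqrt(18302) ≈ 270.57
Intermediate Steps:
n = 32344 (n = -9 + 32353 = 32344)
sqrt(n + 40864) = sqrt(32344 + 40864) = sqrt(73208) = 2*sqrt(18302)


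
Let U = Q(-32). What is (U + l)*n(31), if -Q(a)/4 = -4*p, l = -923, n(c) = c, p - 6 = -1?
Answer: -26133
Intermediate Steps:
p = 5 (p = 6 - 1 = 5)
Q(a) = 80 (Q(a) = -(-16)*5 = -4*(-20) = 80)
U = 80
(U + l)*n(31) = (80 - 923)*31 = -843*31 = -26133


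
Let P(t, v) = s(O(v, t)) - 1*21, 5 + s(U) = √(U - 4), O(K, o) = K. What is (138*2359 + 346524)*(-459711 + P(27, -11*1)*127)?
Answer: -311175294858 + 85352382*I*√15 ≈ -3.1118e+11 + 3.3057e+8*I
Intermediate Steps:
s(U) = -5 + √(-4 + U) (s(U) = -5 + √(U - 4) = -5 + √(-4 + U))
P(t, v) = -26 + √(-4 + v) (P(t, v) = (-5 + √(-4 + v)) - 1*21 = (-5 + √(-4 + v)) - 21 = -26 + √(-4 + v))
(138*2359 + 346524)*(-459711 + P(27, -11*1)*127) = (138*2359 + 346524)*(-459711 + (-26 + √(-4 - 11*1))*127) = (325542 + 346524)*(-459711 + (-26 + √(-4 - 11))*127) = 672066*(-459711 + (-26 + √(-15))*127) = 672066*(-459711 + (-26 + I*√15)*127) = 672066*(-459711 + (-3302 + 127*I*√15)) = 672066*(-463013 + 127*I*√15) = -311175294858 + 85352382*I*√15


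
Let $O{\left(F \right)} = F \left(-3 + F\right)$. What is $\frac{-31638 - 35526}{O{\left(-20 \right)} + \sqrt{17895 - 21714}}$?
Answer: $- \frac{30895440}{215419} + \frac{67164 i \sqrt{3819}}{215419} \approx -143.42 + 19.268 i$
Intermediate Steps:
$\frac{-31638 - 35526}{O{\left(-20 \right)} + \sqrt{17895 - 21714}} = \frac{-31638 - 35526}{- 20 \left(-3 - 20\right) + \sqrt{17895 - 21714}} = - \frac{67164}{\left(-20\right) \left(-23\right) + \sqrt{-3819}} = - \frac{67164}{460 + i \sqrt{3819}}$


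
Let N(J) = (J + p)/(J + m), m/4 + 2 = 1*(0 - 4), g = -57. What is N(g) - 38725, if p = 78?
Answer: -1045582/27 ≈ -38725.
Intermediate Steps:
m = -24 (m = -8 + 4*(1*(0 - 4)) = -8 + 4*(1*(-4)) = -8 + 4*(-4) = -8 - 16 = -24)
N(J) = (78 + J)/(-24 + J) (N(J) = (J + 78)/(J - 24) = (78 + J)/(-24 + J))
N(g) - 38725 = (78 - 57)/(-24 - 57) - 38725 = 21/(-81) - 38725 = -1/81*21 - 38725 = -7/27 - 38725 = -1045582/27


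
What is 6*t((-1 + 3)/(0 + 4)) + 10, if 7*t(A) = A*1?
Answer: 73/7 ≈ 10.429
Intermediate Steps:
t(A) = A/7 (t(A) = (A*1)/7 = A/7)
6*t((-1 + 3)/(0 + 4)) + 10 = 6*(((-1 + 3)/(0 + 4))/7) + 10 = 6*((2/4)/7) + 10 = 6*((2*(1/4))/7) + 10 = 6*((1/7)*(1/2)) + 10 = 6*(1/14) + 10 = 3/7 + 10 = 73/7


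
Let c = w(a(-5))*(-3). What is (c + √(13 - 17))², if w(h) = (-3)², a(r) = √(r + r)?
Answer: 725 - 108*I ≈ 725.0 - 108.0*I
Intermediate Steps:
a(r) = √2*√r (a(r) = √(2*r) = √2*√r)
w(h) = 9
c = -27 (c = 9*(-3) = -27)
(c + √(13 - 17))² = (-27 + √(13 - 17))² = (-27 + √(-4))² = (-27 + 2*I)²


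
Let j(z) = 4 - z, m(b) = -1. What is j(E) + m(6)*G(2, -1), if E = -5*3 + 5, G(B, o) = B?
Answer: 12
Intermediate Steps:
E = -10 (E = -15 + 5 = -10)
j(E) + m(6)*G(2, -1) = (4 - 1*(-10)) - 1*2 = (4 + 10) - 2 = 14 - 2 = 12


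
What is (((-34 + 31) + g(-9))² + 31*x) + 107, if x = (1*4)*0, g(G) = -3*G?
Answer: 683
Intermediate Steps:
x = 0 (x = 4*0 = 0)
(((-34 + 31) + g(-9))² + 31*x) + 107 = (((-34 + 31) - 3*(-9))² + 31*0) + 107 = ((-3 + 27)² + 0) + 107 = (24² + 0) + 107 = (576 + 0) + 107 = 576 + 107 = 683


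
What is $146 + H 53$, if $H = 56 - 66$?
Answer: $-384$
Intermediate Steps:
$H = -10$ ($H = 56 - 66 = -10$)
$146 + H 53 = 146 - 530 = -384$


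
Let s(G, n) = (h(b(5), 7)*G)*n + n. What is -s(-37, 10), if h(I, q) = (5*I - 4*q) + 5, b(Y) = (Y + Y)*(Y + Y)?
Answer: 176480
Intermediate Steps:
b(Y) = 4*Y² (b(Y) = (2*Y)*(2*Y) = 4*Y²)
h(I, q) = 5 - 4*q + 5*I (h(I, q) = (-4*q + 5*I) + 5 = 5 - 4*q + 5*I)
s(G, n) = n + 477*G*n (s(G, n) = ((5 - 4*7 + 5*(4*5²))*G)*n + n = ((5 - 28 + 5*(4*25))*G)*n + n = ((5 - 28 + 5*100)*G)*n + n = ((5 - 28 + 500)*G)*n + n = (477*G)*n + n = 477*G*n + n = n + 477*G*n)
-s(-37, 10) = -10*(1 + 477*(-37)) = -10*(1 - 17649) = -10*(-17648) = -1*(-176480) = 176480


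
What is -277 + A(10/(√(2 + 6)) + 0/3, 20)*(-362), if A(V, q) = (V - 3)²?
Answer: -8060 + 5430*√2 ≈ -380.82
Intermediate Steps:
A(V, q) = (-3 + V)²
-277 + A(10/(√(2 + 6)) + 0/3, 20)*(-362) = -277 + (-3 + (10/(√(2 + 6)) + 0/3))²*(-362) = -277 + (-3 + (10/(√8) + 0*(⅓)))²*(-362) = -277 + (-3 + (10/((2*√2)) + 0))²*(-362) = -277 + (-3 + (10*(√2/4) + 0))²*(-362) = -277 + (-3 + (5*√2/2 + 0))²*(-362) = -277 + (-3 + 5*√2/2)²*(-362) = -277 - 362*(-3 + 5*√2/2)²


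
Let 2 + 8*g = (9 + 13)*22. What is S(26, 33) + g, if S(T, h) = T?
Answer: 345/4 ≈ 86.250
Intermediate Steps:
g = 241/4 (g = -¼ + ((9 + 13)*22)/8 = -¼ + (22*22)/8 = -¼ + (⅛)*484 = -¼ + 121/2 = 241/4 ≈ 60.250)
S(26, 33) + g = 26 + 241/4 = 345/4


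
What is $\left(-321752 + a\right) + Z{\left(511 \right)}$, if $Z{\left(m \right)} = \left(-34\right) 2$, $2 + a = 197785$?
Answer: $-124037$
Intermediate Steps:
$a = 197783$ ($a = -2 + 197785 = 197783$)
$Z{\left(m \right)} = -68$
$\left(-321752 + a\right) + Z{\left(511 \right)} = \left(-321752 + 197783\right) - 68 = -123969 - 68 = -124037$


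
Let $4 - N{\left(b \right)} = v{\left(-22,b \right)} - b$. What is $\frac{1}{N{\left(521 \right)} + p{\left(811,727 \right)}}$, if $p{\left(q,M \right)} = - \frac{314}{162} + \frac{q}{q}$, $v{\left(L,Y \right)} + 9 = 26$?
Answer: $\frac{81}{41072} \approx 0.0019721$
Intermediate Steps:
$v{\left(L,Y \right)} = 17$ ($v{\left(L,Y \right)} = -9 + 26 = 17$)
$p{\left(q,M \right)} = - \frac{76}{81}$ ($p{\left(q,M \right)} = \left(-314\right) \frac{1}{162} + 1 = - \frac{157}{81} + 1 = - \frac{76}{81}$)
$N{\left(b \right)} = -13 + b$ ($N{\left(b \right)} = 4 - \left(17 - b\right) = 4 + \left(-17 + b\right) = -13 + b$)
$\frac{1}{N{\left(521 \right)} + p{\left(811,727 \right)}} = \frac{1}{\left(-13 + 521\right) - \frac{76}{81}} = \frac{1}{508 - \frac{76}{81}} = \frac{1}{\frac{41072}{81}} = \frac{81}{41072}$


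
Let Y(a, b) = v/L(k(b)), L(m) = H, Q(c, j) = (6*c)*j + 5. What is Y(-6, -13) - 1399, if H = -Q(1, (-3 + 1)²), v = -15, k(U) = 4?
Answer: -40556/29 ≈ -1398.5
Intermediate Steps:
Q(c, j) = 5 + 6*c*j (Q(c, j) = 6*c*j + 5 = 5 + 6*c*j)
H = -29 (H = -(5 + 6*1*(-3 + 1)²) = -(5 + 6*1*(-2)²) = -(5 + 6*1*4) = -(5 + 24) = -1*29 = -29)
L(m) = -29
Y(a, b) = 15/29 (Y(a, b) = -15/(-29) = -15*(-1/29) = 15/29)
Y(-6, -13) - 1399 = 15/29 - 1399 = -40556/29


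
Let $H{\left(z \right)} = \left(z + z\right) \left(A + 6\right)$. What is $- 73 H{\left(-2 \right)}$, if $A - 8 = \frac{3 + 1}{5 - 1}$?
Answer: $4380$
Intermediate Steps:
$A = 9$ ($A = 8 + \frac{3 + 1}{5 - 1} = 8 + \frac{4}{4} = 8 + 4 \cdot \frac{1}{4} = 8 + 1 = 9$)
$H{\left(z \right)} = 30 z$ ($H{\left(z \right)} = \left(z + z\right) \left(9 + 6\right) = 2 z 15 = 30 z$)
$- 73 H{\left(-2 \right)} = - 73 \cdot 30 \left(-2\right) = \left(-73\right) \left(-60\right) = 4380$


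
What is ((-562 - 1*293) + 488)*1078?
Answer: -395626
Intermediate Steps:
((-562 - 1*293) + 488)*1078 = ((-562 - 293) + 488)*1078 = (-855 + 488)*1078 = -367*1078 = -395626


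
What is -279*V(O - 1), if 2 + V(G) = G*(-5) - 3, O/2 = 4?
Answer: 11160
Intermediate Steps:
O = 8 (O = 2*4 = 8)
V(G) = -5 - 5*G (V(G) = -2 + (G*(-5) - 3) = -2 + (-5*G - 3) = -2 + (-3 - 5*G) = -5 - 5*G)
-279*V(O - 1) = -279*(-5 - 5*(8 - 1)) = -279*(-5 - 5*7) = -279*(-5 - 35) = -279*(-40) = 11160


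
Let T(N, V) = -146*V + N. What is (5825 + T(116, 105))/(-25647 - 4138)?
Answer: 9389/29785 ≈ 0.31523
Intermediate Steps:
T(N, V) = N - 146*V
(5825 + T(116, 105))/(-25647 - 4138) = (5825 + (116 - 146*105))/(-25647 - 4138) = (5825 + (116 - 15330))/(-29785) = (5825 - 15214)*(-1/29785) = -9389*(-1/29785) = 9389/29785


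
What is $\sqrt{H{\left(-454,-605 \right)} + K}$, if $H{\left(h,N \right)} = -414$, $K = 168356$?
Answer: $\sqrt{167942} \approx 409.81$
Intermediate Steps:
$\sqrt{H{\left(-454,-605 \right)} + K} = \sqrt{-414 + 168356} = \sqrt{167942}$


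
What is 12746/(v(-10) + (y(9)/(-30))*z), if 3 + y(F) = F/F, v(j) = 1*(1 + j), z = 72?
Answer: -63730/21 ≈ -3034.8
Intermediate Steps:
v(j) = 1 + j
y(F) = -2 (y(F) = -3 + F/F = -3 + 1 = -2)
12746/(v(-10) + (y(9)/(-30))*z) = 12746/((1 - 10) - 2/(-30)*72) = 12746/(-9 - 2*(-1/30)*72) = 12746/(-9 + (1/15)*72) = 12746/(-9 + 24/5) = 12746/(-21/5) = 12746*(-5/21) = -63730/21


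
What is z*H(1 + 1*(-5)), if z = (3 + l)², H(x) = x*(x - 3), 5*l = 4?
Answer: 10108/25 ≈ 404.32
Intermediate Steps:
l = ⅘ (l = (⅕)*4 = ⅘ ≈ 0.80000)
H(x) = x*(-3 + x)
z = 361/25 (z = (3 + ⅘)² = (19/5)² = 361/25 ≈ 14.440)
z*H(1 + 1*(-5)) = 361*((1 + 1*(-5))*(-3 + (1 + 1*(-5))))/25 = 361*((1 - 5)*(-3 + (1 - 5)))/25 = 361*(-4*(-3 - 4))/25 = 361*(-4*(-7))/25 = (361/25)*28 = 10108/25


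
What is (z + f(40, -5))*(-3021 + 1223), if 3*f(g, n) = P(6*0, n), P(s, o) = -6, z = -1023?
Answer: 1842950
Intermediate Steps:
f(g, n) = -2 (f(g, n) = (1/3)*(-6) = -2)
(z + f(40, -5))*(-3021 + 1223) = (-1023 - 2)*(-3021 + 1223) = -1025*(-1798) = 1842950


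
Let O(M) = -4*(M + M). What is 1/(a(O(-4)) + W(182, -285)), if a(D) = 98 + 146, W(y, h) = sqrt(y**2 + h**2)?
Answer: -244/54813 + sqrt(114349)/54813 ≈ 0.0017178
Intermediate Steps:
O(M) = -8*M
W(y, h) = sqrt(h**2 + y**2)
a(D) = 244
1/(a(O(-4)) + W(182, -285)) = 1/(244 + sqrt((-285)**2 + 182**2)) = 1/(244 + sqrt(81225 + 33124)) = 1/(244 + sqrt(114349))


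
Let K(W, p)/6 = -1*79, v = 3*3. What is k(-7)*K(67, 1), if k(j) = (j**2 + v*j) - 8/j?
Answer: 42660/7 ≈ 6094.3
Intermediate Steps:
v = 9
k(j) = j**2 - 8/j + 9*j (k(j) = (j**2 + 9*j) - 8/j = j**2 - 8/j + 9*j)
K(W, p) = -474 (K(W, p) = 6*(-1*79) = 6*(-79) = -474)
k(-7)*K(67, 1) = ((-8 + (-7)**2*(9 - 7))/(-7))*(-474) = -(-8 + 49*2)/7*(-474) = -(-8 + 98)/7*(-474) = -1/7*90*(-474) = -90/7*(-474) = 42660/7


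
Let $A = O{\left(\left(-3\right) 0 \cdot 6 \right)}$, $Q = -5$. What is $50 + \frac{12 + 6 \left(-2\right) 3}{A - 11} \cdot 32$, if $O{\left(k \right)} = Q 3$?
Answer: $\frac{1034}{13} \approx 79.538$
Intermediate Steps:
$O{\left(k \right)} = -15$ ($O{\left(k \right)} = \left(-5\right) 3 = -15$)
$A = -15$
$50 + \frac{12 + 6 \left(-2\right) 3}{A - 11} \cdot 32 = 50 + \frac{12 + 6 \left(-2\right) 3}{-15 - 11} \cdot 32 = 50 + \frac{12 - 36}{-26} \cdot 32 = 50 + \left(12 - 36\right) \left(- \frac{1}{26}\right) 32 = 50 + \left(-24\right) \left(- \frac{1}{26}\right) 32 = 50 + \frac{12}{13} \cdot 32 = 50 + \frac{384}{13} = \frac{1034}{13}$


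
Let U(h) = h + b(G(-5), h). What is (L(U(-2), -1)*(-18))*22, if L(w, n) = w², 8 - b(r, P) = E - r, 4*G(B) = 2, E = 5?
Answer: -891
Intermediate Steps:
G(B) = ½ (G(B) = (¼)*2 = ½)
b(r, P) = 3 + r (b(r, P) = 8 - (5 - r) = 8 + (-5 + r) = 3 + r)
U(h) = 7/2 + h (U(h) = h + (3 + ½) = h + 7/2 = 7/2 + h)
(L(U(-2), -1)*(-18))*22 = ((7/2 - 2)²*(-18))*22 = ((3/2)²*(-18))*22 = ((9/4)*(-18))*22 = -81/2*22 = -891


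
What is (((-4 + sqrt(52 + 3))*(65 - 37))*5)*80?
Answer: -44800 + 11200*sqrt(55) ≈ 38261.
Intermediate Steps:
(((-4 + sqrt(52 + 3))*(65 - 37))*5)*80 = (((-4 + sqrt(55))*28)*5)*80 = ((-112 + 28*sqrt(55))*5)*80 = (-560 + 140*sqrt(55))*80 = -44800 + 11200*sqrt(55)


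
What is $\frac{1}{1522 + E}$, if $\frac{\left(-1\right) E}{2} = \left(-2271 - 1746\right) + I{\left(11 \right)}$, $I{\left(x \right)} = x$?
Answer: $\frac{1}{9534} \approx 0.00010489$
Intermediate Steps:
$E = 8012$ ($E = - 2 \left(\left(-2271 - 1746\right) + 11\right) = - 2 \left(-4017 + 11\right) = \left(-2\right) \left(-4006\right) = 8012$)
$\frac{1}{1522 + E} = \frac{1}{1522 + 8012} = \frac{1}{9534}$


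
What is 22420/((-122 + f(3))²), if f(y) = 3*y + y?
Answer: 1121/605 ≈ 1.8529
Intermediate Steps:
f(y) = 4*y
22420/((-122 + f(3))²) = 22420/((-122 + 4*3)²) = 22420/((-122 + 12)²) = 22420/((-110)²) = 22420/12100 = 22420*(1/12100) = 1121/605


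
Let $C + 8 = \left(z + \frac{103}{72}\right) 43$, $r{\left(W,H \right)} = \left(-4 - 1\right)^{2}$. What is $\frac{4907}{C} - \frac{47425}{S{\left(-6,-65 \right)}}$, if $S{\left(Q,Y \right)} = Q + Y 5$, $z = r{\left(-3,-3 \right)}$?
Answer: $\frac{3970367149}{26894743} \approx 147.63$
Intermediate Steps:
$r{\left(W,H \right)} = 25$ ($r{\left(W,H \right)} = \left(-5\right)^{2} = 25$)
$z = 25$
$S{\left(Q,Y \right)} = Q + 5 Y$
$C = \frac{81253}{72}$ ($C = -8 + \left(25 + \frac{103}{72}\right) 43 = -8 + \frac{1903}{72} \cdot 43 = -8 + \frac{81829}{72} = \frac{81253}{72} \approx 1128.5$)
$\frac{4907}{C} - \frac{47425}{S{\left(-6,-65 \right)}} = \frac{4907}{\frac{81253}{72}} - \frac{47425}{-6 + 5 \left(-65\right)} = 4907 \cdot \frac{72}{81253} - \frac{47425}{-6 - 325} = \frac{353304}{81253} - \frac{47425}{-331} = \frac{353304}{81253} - - \frac{47425}{331} = \frac{353304}{81253} + \frac{47425}{331} = \frac{3970367149}{26894743}$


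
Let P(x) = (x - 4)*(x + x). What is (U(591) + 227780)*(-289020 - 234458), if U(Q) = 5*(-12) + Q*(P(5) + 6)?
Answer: -124156418128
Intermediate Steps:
P(x) = 2*x*(-4 + x) (P(x) = (-4 + x)*(2*x) = 2*x*(-4 + x))
U(Q) = -60 + 16*Q (U(Q) = 5*(-12) + Q*(2*5*(-4 + 5) + 6) = -60 + Q*(2*5*1 + 6) = -60 + Q*(10 + 6) = -60 + Q*16 = -60 + 16*Q)
(U(591) + 227780)*(-289020 - 234458) = ((-60 + 16*591) + 227780)*(-289020 - 234458) = ((-60 + 9456) + 227780)*(-523478) = (9396 + 227780)*(-523478) = 237176*(-523478) = -124156418128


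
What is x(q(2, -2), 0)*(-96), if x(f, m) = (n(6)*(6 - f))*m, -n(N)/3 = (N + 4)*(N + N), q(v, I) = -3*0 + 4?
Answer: 0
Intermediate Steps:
q(v, I) = 4 (q(v, I) = 0 + 4 = 4)
n(N) = -6*N*(4 + N) (n(N) = -3*(N + 4)*(N + N) = -3*(4 + N)*2*N = -6*N*(4 + N))
x(f, m) = m*(-2160 + 360*f) (x(f, m) = ((-6*6*(4 + 6))*(6 - f))*m = ((-6*6*10)*(6 - f))*m = (-360*(6 - f))*m = (-2160 + 360*f)*m = m*(-2160 + 360*f))
x(q(2, -2), 0)*(-96) = (360*0*(-6 + 4))*(-96) = (360*0*(-2))*(-96) = 0*(-96) = 0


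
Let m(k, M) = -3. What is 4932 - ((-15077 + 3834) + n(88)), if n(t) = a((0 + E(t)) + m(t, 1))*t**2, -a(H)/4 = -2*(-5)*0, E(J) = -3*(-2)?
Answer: 16175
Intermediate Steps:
E(J) = 6
a(H) = 0 (a(H) = -4*(-2*(-5))*0 = -40*0 = -4*0 = 0)
n(t) = 0 (n(t) = 0*t**2 = 0)
4932 - ((-15077 + 3834) + n(88)) = 4932 - ((-15077 + 3834) + 0) = 4932 - (-11243 + 0) = 4932 - 1*(-11243) = 4932 + 11243 = 16175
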